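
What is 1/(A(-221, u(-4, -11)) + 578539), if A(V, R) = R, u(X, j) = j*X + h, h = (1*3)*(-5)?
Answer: 1/578568 ≈ 1.7284e-6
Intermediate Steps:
h = -15 (h = 3*(-5) = -15)
u(X, j) = -15 + X*j (u(X, j) = j*X - 15 = X*j - 15 = -15 + X*j)
1/(A(-221, u(-4, -11)) + 578539) = 1/((-15 - 4*(-11)) + 578539) = 1/((-15 + 44) + 578539) = 1/(29 + 578539) = 1/578568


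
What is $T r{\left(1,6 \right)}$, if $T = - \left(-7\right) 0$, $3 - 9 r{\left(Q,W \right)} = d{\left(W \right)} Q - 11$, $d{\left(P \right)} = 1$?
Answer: $0$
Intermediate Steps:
$r{\left(Q,W \right)} = \frac{14}{9} - \frac{Q}{9}$ ($r{\left(Q,W \right)} = \frac{1}{3} - \frac{1 Q - 11}{9} = \frac{1}{3} - \frac{Q - 11}{9} = \frac{1}{3} - \frac{-11 + Q}{9} = \frac{1}{3} - \left(- \frac{11}{9} + \frac{Q}{9}\right) = \frac{14}{9} - \frac{Q}{9}$)
$T = 0$ ($T = \left(-1\right) 0 = 0$)
$T r{\left(1,6 \right)} = 0 \left(\frac{14}{9} - \frac{1}{9}\right) = 0 \cdot \frac{13}{9} = 0$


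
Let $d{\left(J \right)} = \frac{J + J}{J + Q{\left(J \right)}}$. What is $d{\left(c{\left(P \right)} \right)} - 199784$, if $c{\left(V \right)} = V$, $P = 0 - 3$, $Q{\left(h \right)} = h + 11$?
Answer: $- \frac{998926}{5} \approx -1.9979 \cdot 10^{5}$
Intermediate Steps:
$Q{\left(h \right)} = 11 + h$
$P = -3$ ($P = 0 - 3 = -3$)
$d{\left(J \right)} = \frac{2 J}{11 + 2 J}$ ($d{\left(J \right)} = \frac{J + J}{J + \left(11 + J\right)} = \frac{2 J}{11 + 2 J}$)
$d{\left(c{\left(P \right)} \right)} - 199784 = 2 \left(-3\right) \frac{1}{11 + 2 \left(-3\right)} - 199784 = 2 \left(-3\right) \frac{1}{11 - 6} - 199784 = 2 \left(-3\right) \frac{1}{5} - 199784 = - \frac{6}{5} - 199784 = - \frac{998926}{5}$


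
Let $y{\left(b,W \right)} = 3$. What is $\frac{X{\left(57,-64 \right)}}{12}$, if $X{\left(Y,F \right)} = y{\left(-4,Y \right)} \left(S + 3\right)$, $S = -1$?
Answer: $\frac{1}{2} \approx 0.5$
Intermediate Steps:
$X{\left(Y,F \right)} = 6$ ($X{\left(Y,F \right)} = 3 \left(-1 + 3\right) = 3 \cdot 2 = 6$)
$\frac{X{\left(57,-64 \right)}}{12} = \frac{6}{12} = 6 \cdot \frac{1}{12} = \frac{1}{2}$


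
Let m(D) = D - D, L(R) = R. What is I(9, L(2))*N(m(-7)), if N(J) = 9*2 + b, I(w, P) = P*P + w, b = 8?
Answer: 338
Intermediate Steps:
m(D) = 0
I(w, P) = w + P² (I(w, P) = P² + w = w + P²)
N(J) = 26 (N(J) = 9*2 + 8 = 18 + 8 = 26)
I(9, L(2))*N(m(-7)) = (9 + 2²)*26 = (9 + 4)*26 = 13*26 = 338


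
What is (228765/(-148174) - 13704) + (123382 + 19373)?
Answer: 19121774109/148174 ≈ 1.2905e+5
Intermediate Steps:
(228765/(-148174) - 13704) + (123382 + 19373) = (228765*(-1/148174) - 13704) + 142755 = (-228765/148174 - 13704) + 142755 = -2030805261/148174 + 142755 = 19121774109/148174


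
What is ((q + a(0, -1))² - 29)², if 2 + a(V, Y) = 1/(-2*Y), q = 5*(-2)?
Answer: 170569/16 ≈ 10661.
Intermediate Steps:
q = -10
a(V, Y) = -2 - 1/(2*Y) (a(V, Y) = -2 + 1/(-2*Y) = -2 - 1/(2*Y))
((q + a(0, -1))² - 29)² = ((-10 + (-2 - ½/(-1)))² - 29)² = ((-10 + (-2 - ½*(-1)))² - 29)² = ((-10 + (-2 + ½))² - 29)² = ((-10 - 3/2)² - 29)² = ((-23/2)² - 29)² = (529/4 - 29)² = (413/4)² = 170569/16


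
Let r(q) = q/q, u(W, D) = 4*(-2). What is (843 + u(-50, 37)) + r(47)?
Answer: 836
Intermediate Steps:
u(W, D) = -8
r(q) = 1
(843 + u(-50, 37)) + r(47) = (843 - 8) + 1 = 835 + 1 = 836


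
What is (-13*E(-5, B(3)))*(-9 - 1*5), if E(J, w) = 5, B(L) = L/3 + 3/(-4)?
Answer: 910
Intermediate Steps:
B(L) = -¾ + L/3 (B(L) = L*(⅓) + 3*(-¼) = L/3 - ¾ = -¾ + L/3)
(-13*E(-5, B(3)))*(-9 - 1*5) = (-13*5)*(-9 - 1*5) = -65*(-9 - 5) = -65*(-14) = 910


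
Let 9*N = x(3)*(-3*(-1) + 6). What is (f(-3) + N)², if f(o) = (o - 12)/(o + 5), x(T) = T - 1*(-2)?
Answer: 25/4 ≈ 6.2500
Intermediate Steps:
x(T) = 2 + T (x(T) = T + 2 = 2 + T)
f(o) = (-12 + o)/(5 + o)
N = 5 (N = ((2 + 3)*(-3*(-1) + 6))/9 = (5*(3 + 6))/9 = (5*9)/9 = (⅑)*45 = 5)
(f(-3) + N)² = ((-12 - 3)/(5 - 3) + 5)² = (-15/2 + 5)² = (-5/2)² = 25/4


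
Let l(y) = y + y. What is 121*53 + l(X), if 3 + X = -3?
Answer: 6401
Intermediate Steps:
X = -6 (X = -3 - 3 = -6)
l(y) = 2*y
121*53 + l(X) = 121*53 + 2*(-6) = 6413 - 12 = 6401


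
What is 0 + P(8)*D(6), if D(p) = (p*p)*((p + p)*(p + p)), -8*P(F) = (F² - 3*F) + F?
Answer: -31104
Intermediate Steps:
P(F) = -F²/8 + F/4 (P(F) = -((F² - 3*F) + F)/8 = -(F² - 2*F)/8 = -F²/8 + F/4)
D(p) = 4*p⁴ (D(p) = p²*((2*p)*(2*p)) = p²*(4*p²) = 4*p⁴)
0 + P(8)*D(6) = 0 + ((⅛)*8*(2 - 1*8))*(4*6⁴) = 0 + ((⅛)*8*(2 - 8))*(4*1296) = 0 + ((⅛)*8*(-6))*5184 = 0 - 6*5184 = 0 - 31104 = -31104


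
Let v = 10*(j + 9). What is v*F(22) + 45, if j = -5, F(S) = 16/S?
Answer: 815/11 ≈ 74.091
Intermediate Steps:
v = 40 (v = 10*(-5 + 9) = 10*4 = 40)
v*F(22) + 45 = 40*(16/22) + 45 = 40*(16*(1/22)) + 45 = 40*(8/11) + 45 = 320/11 + 45 = 815/11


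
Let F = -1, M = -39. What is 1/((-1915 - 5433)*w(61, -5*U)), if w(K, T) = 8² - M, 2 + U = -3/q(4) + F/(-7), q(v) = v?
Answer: -1/756844 ≈ -1.3213e-6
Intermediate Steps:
U = -73/28 (U = -2 + (-3/4 - 1/(-7)) = -2 + (-3*¼ - 1*(-⅐)) = -2 + (-¾ + ⅐) = -2 - 17/28 = -73/28 ≈ -2.6071)
w(K, T) = 103 (w(K, T) = 8² - 1*(-39) = 64 + 39 = 103)
1/((-1915 - 5433)*w(61, -5*U)) = 1/(-1915 - 5433*103) = (1/103)/(-7348) = -1/7348*1/103 = -1/756844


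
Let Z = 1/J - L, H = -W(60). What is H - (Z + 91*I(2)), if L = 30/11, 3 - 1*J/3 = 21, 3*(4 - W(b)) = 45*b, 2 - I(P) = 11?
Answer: 1020341/594 ≈ 1717.7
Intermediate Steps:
I(P) = -9 (I(P) = 2 - 1*11 = 2 - 11 = -9)
W(b) = 4 - 15*b
H = 896 (H = -(4 - 15*60) = -(4 - 900) = -1*(-896) = 896)
J = -54 (J = 9 - 3*21 = 9 - 63 = -54)
L = 30/11 (L = 30*(1/11) = 30/11 ≈ 2.7273)
Z = -1631/594 (Z = 1/(-54) - 1*30/11 = -1/54 - 30/11 = -1631/594 ≈ -2.7458)
H - (Z + 91*I(2)) = 896 - (-1631/594 + 91*(-9)) = 896 - (-1631/594 - 819) = 896 - 1*(-488117/594) = 896 + 488117/594 = 1020341/594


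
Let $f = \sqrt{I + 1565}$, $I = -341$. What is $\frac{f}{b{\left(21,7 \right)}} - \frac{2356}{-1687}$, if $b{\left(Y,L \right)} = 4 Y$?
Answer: $\frac{2356}{1687} + \frac{\sqrt{34}}{14} \approx 1.8131$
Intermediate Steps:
$f = 6 \sqrt{34}$ ($f = \sqrt{-341 + 1565} = \sqrt{1224} = 6 \sqrt{34} \approx 34.986$)
$\frac{f}{b{\left(21,7 \right)}} - \frac{2356}{-1687} = \frac{6 \sqrt{34}}{4 \cdot 21} - \frac{2356}{-1687} = \frac{6 \sqrt{34}}{84} - - \frac{2356}{1687} = 6 \sqrt{34} \cdot \frac{1}{84} + \frac{2356}{1687} = \frac{\sqrt{34}}{14} + \frac{2356}{1687} = \frac{2356}{1687} + \frac{\sqrt{34}}{14}$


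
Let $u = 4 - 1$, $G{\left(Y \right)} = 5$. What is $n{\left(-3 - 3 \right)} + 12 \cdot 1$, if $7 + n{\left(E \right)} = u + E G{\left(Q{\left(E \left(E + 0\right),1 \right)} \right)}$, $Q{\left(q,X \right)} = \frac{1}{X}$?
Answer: $-22$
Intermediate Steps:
$u = 3$ ($u = 4 - 1 = 3$)
$n{\left(E \right)} = -4 + 5 E$ ($n{\left(E \right)} = -7 + \left(3 + E 5\right) = -7 + \left(3 + 5 E\right) = -4 + 5 E$)
$n{\left(-3 - 3 \right)} + 12 \cdot 1 = \left(-4 + 5 \left(-3 - 3\right)\right) + 12 \cdot 1 = \left(-4 + 5 \left(-6\right)\right) + 12 = \left(-4 - 30\right) + 12 = -34 + 12 = -22$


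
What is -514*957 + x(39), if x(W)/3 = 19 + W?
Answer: -491724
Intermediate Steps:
x(W) = 57 + 3*W (x(W) = 3*(19 + W) = 57 + 3*W)
-514*957 + x(39) = -514*957 + (57 + 3*39) = -491898 + (57 + 117) = -491898 + 174 = -491724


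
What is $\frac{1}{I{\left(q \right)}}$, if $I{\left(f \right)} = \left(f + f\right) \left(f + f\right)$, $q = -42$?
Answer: $\frac{1}{7056} \approx 0.00014172$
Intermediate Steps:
$I{\left(f \right)} = 4 f^{2}$ ($I{\left(f \right)} = 2 f 2 f = 4 f^{2}$)
$\frac{1}{I{\left(q \right)}} = \frac{1}{4 \left(-42\right)^{2}} = \frac{1}{4 \cdot 1764} = \frac{1}{7056}$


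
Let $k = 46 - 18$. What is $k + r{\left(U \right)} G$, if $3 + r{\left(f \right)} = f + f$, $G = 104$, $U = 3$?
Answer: $340$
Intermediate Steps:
$k = 28$ ($k = 46 - 18 = 28$)
$r{\left(f \right)} = -3 + 2 f$ ($r{\left(f \right)} = -3 + \left(f + f\right) = -3 + 2 f$)
$k + r{\left(U \right)} G = 28 + \left(-3 + 2 \cdot 3\right) 104 = 28 + \left(-3 + 6\right) 104 = 28 + 3 \cdot 104 = 28 + 312 = 340$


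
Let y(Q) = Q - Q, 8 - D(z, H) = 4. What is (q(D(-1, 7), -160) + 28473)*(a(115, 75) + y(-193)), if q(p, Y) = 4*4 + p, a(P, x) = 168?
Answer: 4786824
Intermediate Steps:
D(z, H) = 4 (D(z, H) = 8 - 1*4 = 8 - 4 = 4)
q(p, Y) = 16 + p
y(Q) = 0
(q(D(-1, 7), -160) + 28473)*(a(115, 75) + y(-193)) = ((16 + 4) + 28473)*(168 + 0) = (20 + 28473)*168 = 28493*168 = 4786824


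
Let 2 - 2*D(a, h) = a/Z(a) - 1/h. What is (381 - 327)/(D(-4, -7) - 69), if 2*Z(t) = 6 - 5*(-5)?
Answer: -7812/9829 ≈ -0.79479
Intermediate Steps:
Z(t) = 31/2 (Z(t) = (6 - 5*(-5))/2 = (6 + 25)/2 = (1/2)*31 = 31/2)
D(a, h) = 1 + 1/(2*h) - a/31 (D(a, h) = 1 - (a/(31/2) - 1/h)/2 = 1 - (a*(2/31) - 1/h)/2 = 1 - (2*a/31 - 1/h)/2 = 1 - (-1/h + 2*a/31)/2 = 1 + (1/(2*h) - a/31) = 1 + 1/(2*h) - a/31)
(381 - 327)/(D(-4, -7) - 69) = (381 - 327)/((1 + (1/2)/(-7) - 1/31*(-4)) - 69) = 54/((1 + (1/2)*(-1/7) + 4/31) - 69) = 54/((1 - 1/14 + 4/31) - 69) = 54/(459/434 - 69) = 54/(-29487/434) = -434/29487*54 = -7812/9829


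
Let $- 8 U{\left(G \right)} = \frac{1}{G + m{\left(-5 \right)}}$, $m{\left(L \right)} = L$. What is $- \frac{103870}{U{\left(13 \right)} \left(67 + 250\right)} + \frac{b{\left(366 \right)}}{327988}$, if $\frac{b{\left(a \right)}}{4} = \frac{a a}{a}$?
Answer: $\frac{545089932982}{25993049} \approx 20971.0$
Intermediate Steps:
$b{\left(a \right)} = 4 a$ ($b{\left(a \right)} = 4 \frac{a a}{a} = 4 \frac{a^{2}}{a} = 4 a$)
$U{\left(G \right)} = - \frac{1}{8 \left(-5 + G\right)}$ ($U{\left(G \right)} = - \frac{1}{8 \left(G - 5\right)} = - \frac{1}{8 \left(-5 + G\right)}$)
$- \frac{103870}{U{\left(13 \right)} \left(67 + 250\right)} + \frac{b{\left(366 \right)}}{327988} = - \frac{103870}{- \frac{1}{-40 + 8 \cdot 13} \left(67 + 250\right)} + \frac{4 \cdot 366}{327988} = - \frac{103870}{- \frac{1}{-40 + 104} \cdot 317} + 1464 \cdot \frac{1}{327988} = - \frac{103870}{- \frac{1}{64} \cdot 317} + \frac{366}{81997} = - \frac{103870}{\left(-1\right) \frac{1}{64} \cdot 317} + \frac{366}{81997} = - \frac{103870}{\left(- \frac{1}{64}\right) 317} + \frac{366}{81997} = - \frac{103870}{- \frac{317}{64}} + \frac{366}{81997} = \left(-103870\right) \left(- \frac{64}{317}\right) + \frac{366}{81997} = \frac{6647680}{317} + \frac{366}{81997} = \frac{545089932982}{25993049}$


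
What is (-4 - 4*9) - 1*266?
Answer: -306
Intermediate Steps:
(-4 - 4*9) - 1*266 = (-4 - 36) - 266 = -40 - 266 = -306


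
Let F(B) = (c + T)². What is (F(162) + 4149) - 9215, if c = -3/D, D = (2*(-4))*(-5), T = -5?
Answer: -8064391/1600 ≈ -5040.2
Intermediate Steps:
D = 40 (D = -8*(-5) = 40)
c = -3/40 ≈ -0.075000
F(B) = 41209/1600 (F(B) = (-3/40 - 5)² = (-203/40)² = 41209/1600)
(F(162) + 4149) - 9215 = (41209/1600 + 4149) - 9215 = 6679609/1600 - 9215 = -8064391/1600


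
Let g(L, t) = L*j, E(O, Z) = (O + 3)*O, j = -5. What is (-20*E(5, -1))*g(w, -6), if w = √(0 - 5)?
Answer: 4000*I*√5 ≈ 8944.3*I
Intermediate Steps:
E(O, Z) = O*(3 + O) (E(O, Z) = (3 + O)*O = O*(3 + O))
w = I*√5 (w = √(-5) = I*√5 ≈ 2.2361*I)
g(L, t) = -5*L (g(L, t) = L*(-5) = -5*L)
(-20*E(5, -1))*g(w, -6) = (-100*(3 + 5))*(-5*I*√5) = (-100*8)*(-5*I*√5) = (-20*40)*(-5*I*√5) = -(-4000)*I*√5 = 4000*I*√5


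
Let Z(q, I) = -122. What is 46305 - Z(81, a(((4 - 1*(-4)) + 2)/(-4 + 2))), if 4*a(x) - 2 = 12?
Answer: 46427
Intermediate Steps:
a(x) = 7/2 (a(x) = 1/2 + (1/4)*12 = 1/2 + 3 = 7/2)
46305 - Z(81, a(((4 - 1*(-4)) + 2)/(-4 + 2))) = 46305 - 1*(-122) = 46305 + 122 = 46427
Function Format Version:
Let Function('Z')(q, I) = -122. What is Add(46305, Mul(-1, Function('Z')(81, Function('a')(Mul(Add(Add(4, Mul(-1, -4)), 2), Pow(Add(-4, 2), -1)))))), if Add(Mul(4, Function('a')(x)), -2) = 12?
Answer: 46427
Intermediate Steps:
Function('a')(x) = Rational(7, 2) (Function('a')(x) = Add(Rational(1, 2), Mul(Rational(1, 4), 12)) = Add(Rational(1, 2), 3) = Rational(7, 2))
Add(46305, Mul(-1, Function('Z')(81, Function('a')(Mul(Add(Add(4, Mul(-1, -4)), 2), Pow(Add(-4, 2), -1)))))) = Add(46305, Mul(-1, -122)) = Add(46305, 122) = 46427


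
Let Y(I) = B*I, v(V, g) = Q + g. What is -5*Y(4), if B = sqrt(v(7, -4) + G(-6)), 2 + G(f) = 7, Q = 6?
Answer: -20*sqrt(7) ≈ -52.915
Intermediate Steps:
G(f) = 5 (G(f) = -2 + 7 = 5)
v(V, g) = 6 + g
B = sqrt(7) (B = sqrt((6 - 4) + 5) = sqrt(2 + 5) = sqrt(7) ≈ 2.6458)
Y(I) = I*sqrt(7) (Y(I) = sqrt(7)*I = I*sqrt(7))
-5*Y(4) = -20*sqrt(7)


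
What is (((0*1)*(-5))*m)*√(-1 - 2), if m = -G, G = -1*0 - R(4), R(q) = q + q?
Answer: 0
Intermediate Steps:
R(q) = 2*q
G = -8 (G = -1*0 - 2*4 = 0 - 1*8 = 0 - 8 = -8)
m = 8 (m = -1*(-8) = 8)
(((0*1)*(-5))*m)*√(-1 - 2) = (((0*1)*(-5))*8)*√(-1 - 2) = ((0*(-5))*8)*√(-3) = (0*8)*(I*√3) = 0*(I*√3) = 0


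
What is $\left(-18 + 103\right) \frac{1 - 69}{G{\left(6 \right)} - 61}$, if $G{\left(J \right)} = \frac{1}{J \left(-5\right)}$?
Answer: $\frac{173400}{1831} \approx 94.702$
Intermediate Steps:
$G{\left(J \right)} = - \frac{1}{5 J}$ ($G{\left(J \right)} = \frac{1}{\left(-5\right) J} = - \frac{1}{5 J}$)
$\left(-18 + 103\right) \frac{1 - 69}{G{\left(6 \right)} - 61} = \left(-18 + 103\right) \frac{1 - 69}{- \frac{1}{5 \cdot 6} - 61} = 85 \left(- \frac{68}{\left(- \frac{1}{5}\right) \frac{1}{6} - 61}\right) = 85 \left(- \frac{68}{- \frac{1}{30} - 61}\right) = 85 \left(- \frac{68}{- \frac{1831}{30}}\right) = 85 \left(\left(-68\right) \left(- \frac{30}{1831}\right)\right) = 85 \cdot \frac{2040}{1831} = \frac{173400}{1831}$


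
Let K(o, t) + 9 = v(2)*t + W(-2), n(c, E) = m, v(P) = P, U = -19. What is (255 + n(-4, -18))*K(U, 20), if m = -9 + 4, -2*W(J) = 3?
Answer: 7375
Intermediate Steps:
W(J) = -3/2 (W(J) = -½*3 = -3/2)
m = -5
n(c, E) = -5
K(o, t) = -21/2 + 2*t (K(o, t) = -9 + (2*t - 3/2) = -9 + (-3/2 + 2*t) = -21/2 + 2*t)
(255 + n(-4, -18))*K(U, 20) = (255 - 5)*(-21/2 + 2*20) = 250*(-21/2 + 40) = 250*(59/2) = 7375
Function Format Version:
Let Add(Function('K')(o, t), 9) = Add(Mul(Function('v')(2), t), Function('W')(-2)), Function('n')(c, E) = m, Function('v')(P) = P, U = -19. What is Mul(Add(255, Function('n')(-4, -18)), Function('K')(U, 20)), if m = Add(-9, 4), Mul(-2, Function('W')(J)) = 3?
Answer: 7375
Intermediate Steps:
Function('W')(J) = Rational(-3, 2) (Function('W')(J) = Mul(Rational(-1, 2), 3) = Rational(-3, 2))
m = -5
Function('n')(c, E) = -5
Function('K')(o, t) = Add(Rational(-21, 2), Mul(2, t)) (Function('K')(o, t) = Add(-9, Add(Mul(2, t), Rational(-3, 2))) = Add(-9, Add(Rational(-3, 2), Mul(2, t))) = Add(Rational(-21, 2), Mul(2, t)))
Mul(Add(255, Function('n')(-4, -18)), Function('K')(U, 20)) = Mul(Add(255, -5), Add(Rational(-21, 2), Mul(2, 20))) = Mul(250, Add(Rational(-21, 2), 40)) = Mul(250, Rational(59, 2)) = 7375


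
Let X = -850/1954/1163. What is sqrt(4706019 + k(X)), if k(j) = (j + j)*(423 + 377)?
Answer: sqrt(6075781930124391019)/1136251 ≈ 2169.3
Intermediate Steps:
X = -425/1136251 (X = -850*1/1954*(1/1163) = -425/977*1/1163 = -425/1136251 ≈ -0.00037404)
k(j) = 1600*j (k(j) = (2*j)*800 = 1600*j)
sqrt(4706019 + k(X)) = sqrt(4706019 + 1600*(-425/1136251)) = sqrt(4706019 - 680000/1136251) = sqrt(5347218114769/1136251) = sqrt(6075781930124391019)/1136251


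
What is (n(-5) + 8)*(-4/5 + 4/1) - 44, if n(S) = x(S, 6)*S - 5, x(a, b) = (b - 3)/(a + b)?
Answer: -412/5 ≈ -82.400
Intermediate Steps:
x(a, b) = (-3 + b)/(a + b)
n(S) = -5 + 3*S/(6 + S) (n(S) = ((-3 + 6)/(S + 6))*S - 5 = (3/(6 + S))*S - 5 = 3*S/(6 + S) - 5 = -5 + 3*S/(6 + S))
(n(-5) + 8)*(-4/5 + 4/1) - 44 = (2*(-15 - 1*(-5))/(6 - 5) + 8)*(-4/5 + 4/1) - 44 = (2*(-15 + 5)/1 + 8)*(-4*⅕ + 4*1) - 44 = (2*1*(-10) + 8)*(-⅘ + 4) - 44 = (-20 + 8)*(16/5) - 44 = -12*16/5 - 44 = -192/5 - 44 = -412/5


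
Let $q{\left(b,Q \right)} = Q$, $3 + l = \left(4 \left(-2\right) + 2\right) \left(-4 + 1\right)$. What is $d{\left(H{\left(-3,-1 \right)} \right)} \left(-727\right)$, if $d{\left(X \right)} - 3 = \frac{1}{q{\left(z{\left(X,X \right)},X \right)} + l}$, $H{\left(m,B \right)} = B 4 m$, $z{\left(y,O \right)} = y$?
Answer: $- \frac{59614}{27} \approx -2207.9$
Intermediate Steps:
$l = 15$ ($l = -3 + \left(4 \left(-2\right) + 2\right) \left(-4 + 1\right) = -3 + \left(-8 + 2\right) \left(-3\right) = -3 - -18 = -3 + 18 = 15$)
$H{\left(m,B \right)} = 4 B m$
$d{\left(X \right)} = 3 + \frac{1}{15 + X}$ ($d{\left(X \right)} = 3 + \frac{1}{X + 15} = 3 + \frac{1}{15 + X}$)
$d{\left(H{\left(-3,-1 \right)} \right)} \left(-727\right) = \frac{46 + 3 \cdot 4 \left(-1\right) \left(-3\right)}{15 + 4 \left(-1\right) \left(-3\right)} \left(-727\right) = \frac{46 + 3 \cdot 12}{15 + 12} \left(-727\right) = \frac{46 + 36}{27} \left(-727\right) = \frac{1}{27} \cdot 82 \left(-727\right) = \frac{82}{27} \left(-727\right) = - \frac{59614}{27}$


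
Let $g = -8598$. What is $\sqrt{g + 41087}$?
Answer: $\sqrt{32489} \approx 180.25$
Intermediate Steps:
$\sqrt{g + 41087} = \sqrt{-8598 + 41087} = \sqrt{32489}$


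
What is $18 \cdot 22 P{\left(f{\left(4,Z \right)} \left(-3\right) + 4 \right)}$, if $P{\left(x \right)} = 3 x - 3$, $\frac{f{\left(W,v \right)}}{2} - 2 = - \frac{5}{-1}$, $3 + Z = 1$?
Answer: $-46332$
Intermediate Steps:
$Z = -2$ ($Z = -3 + 1 = -2$)
$f{\left(W,v \right)} = 14$ ($f{\left(W,v \right)} = 4 + 2 \left(- \frac{5}{-1}\right) = 4 + 2 \left(\left(-5\right) \left(-1\right)\right) = 4 + 2 \cdot 5 = 4 + 10 = 14$)
$P{\left(x \right)} = -3 + 3 x$
$18 \cdot 22 P{\left(f{\left(4,Z \right)} \left(-3\right) + 4 \right)} = 18 \cdot 22 \left(-3 + 3 \left(14 \left(-3\right) + 4\right)\right) = 396 \left(-3 + 3 \left(-42 + 4\right)\right) = 396 \left(-3 + 3 \left(-38\right)\right) = 396 \left(-3 - 114\right) = 396 \left(-117\right) = -46332$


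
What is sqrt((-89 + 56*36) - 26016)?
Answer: I*sqrt(24089) ≈ 155.21*I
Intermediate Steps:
sqrt((-89 + 56*36) - 26016) = sqrt((-89 + 2016) - 26016) = sqrt(1927 - 26016) = sqrt(-24089) = I*sqrt(24089)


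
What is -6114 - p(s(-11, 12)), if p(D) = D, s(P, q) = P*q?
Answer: -5982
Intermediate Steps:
-6114 - p(s(-11, 12)) = -6114 - (-11)*12 = -6114 - 1*(-132) = -6114 + 132 = -5982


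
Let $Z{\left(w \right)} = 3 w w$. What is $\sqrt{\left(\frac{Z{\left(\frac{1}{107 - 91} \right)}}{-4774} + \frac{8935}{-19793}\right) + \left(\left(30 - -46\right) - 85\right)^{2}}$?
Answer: $\frac{\sqrt{184113615879818969806}}{1511868512} \approx 8.9749$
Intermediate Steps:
$Z{\left(w \right)} = 3 w^{2}$
$\sqrt{\left(\frac{Z{\left(\frac{1}{107 - 91} \right)}}{-4774} + \frac{8935}{-19793}\right) + \left(\left(30 - -46\right) - 85\right)^{2}} = \sqrt{\left(\frac{3 \left(\frac{1}{107 - 91}\right)^{2}}{-4774} + \frac{8935}{-19793}\right) + \left(\left(30 - -46\right) - 85\right)^{2}} = \sqrt{\left(3 \left(\frac{1}{16}\right)^{2} \left(- \frac{1}{4774}\right) + 8935 \left(- \frac{1}{19793}\right)\right) + \left(\left(30 + 46\right) - 85\right)^{2}} = \sqrt{\left(\frac{3}{256} \left(- \frac{1}{4774}\right) - \frac{8935}{19793}\right) + \left(76 - 85\right)^{2}} = \sqrt{\left(3 \cdot \frac{1}{256} \left(- \frac{1}{4774}\right) - \frac{8935}{19793}\right) + \left(-9\right)^{2}} = \sqrt{\left(\frac{3}{256} \left(- \frac{1}{4774}\right) - \frac{8935}{19793}\right) + 81} = \sqrt{\left(- \frac{3}{1222144} - \frac{8935}{19793}\right) + 81} = \sqrt{- \frac{10919916019}{24189896192} + 81} = \sqrt{\frac{1948461675533}{24189896192}} = \frac{\sqrt{184113615879818969806}}{1511868512}$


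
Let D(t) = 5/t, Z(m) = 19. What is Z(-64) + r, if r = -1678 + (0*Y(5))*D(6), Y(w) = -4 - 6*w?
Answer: -1659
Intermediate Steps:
Y(w) = -4 - 6*w
r = -1678 (r = -1678 + (0*(-4 - 6*5))*(5/6) = -1678 + (0*(-4 - 30))*(5*(⅙)) = -1678 + (0*(-34))*(⅚) = -1678 + 0*(⅚) = -1678 + 0 = -1678)
Z(-64) + r = 19 - 1678 = -1659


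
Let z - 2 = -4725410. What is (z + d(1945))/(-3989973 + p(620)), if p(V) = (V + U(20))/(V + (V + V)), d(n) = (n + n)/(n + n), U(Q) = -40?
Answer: 439462851/371067460 ≈ 1.1843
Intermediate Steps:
d(n) = 1 (d(n) = (2*n)/((2*n)) = (2*n)*(1/(2*n)) = 1)
p(V) = (-40 + V)/(3*V) (p(V) = (V - 40)/(V + (V + V)) = (-40 + V)/(V + 2*V) = (-40 + V)/((3*V)) = (-40 + V)*(1/(3*V)) = (-40 + V)/(3*V))
z = -4725408 (z = 2 - 4725410 = -4725408)
(z + d(1945))/(-3989973 + p(620)) = (-4725408 + 1)/(-3989973 + (⅓)*(-40 + 620)/620) = -4725407/(-3989973 + (⅓)*(1/620)*580) = -4725407/(-3989973 + 29/93) = -4725407/(-371067460/93) = -4725407*(-93/371067460) = 439462851/371067460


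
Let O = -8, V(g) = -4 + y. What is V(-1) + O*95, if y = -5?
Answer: -769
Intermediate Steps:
V(g) = -9 (V(g) = -4 - 5 = -9)
V(-1) + O*95 = -9 - 8*95 = -9 - 760 = -769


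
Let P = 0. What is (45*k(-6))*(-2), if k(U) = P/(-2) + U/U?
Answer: -90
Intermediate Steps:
k(U) = 1 (k(U) = 0/(-2) + U/U = 0*(-1/2) + 1 = 0 + 1 = 1)
(45*k(-6))*(-2) = (45*1)*(-2) = 45*(-2) = -90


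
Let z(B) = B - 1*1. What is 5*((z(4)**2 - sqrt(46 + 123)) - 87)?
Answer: -455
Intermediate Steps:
z(B) = -1 + B (z(B) = B - 1 = -1 + B)
5*((z(4)**2 - sqrt(46 + 123)) - 87) = 5*(((-1 + 4)**2 - sqrt(46 + 123)) - 87) = 5*((3**2 - sqrt(169)) - 87) = 5*((9 - 1*13) - 87) = 5*((9 - 13) - 87) = 5*(-4 - 87) = 5*(-91) = -455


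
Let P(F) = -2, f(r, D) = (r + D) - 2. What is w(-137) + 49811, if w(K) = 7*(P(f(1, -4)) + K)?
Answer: 48838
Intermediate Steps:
f(r, D) = -2 + D + r (f(r, D) = (D + r) - 2 = -2 + D + r)
w(K) = -14 + 7*K (w(K) = 7*(-2 + K) = -14 + 7*K)
w(-137) + 49811 = (-14 + 7*(-137)) + 49811 = (-14 - 959) + 49811 = -973 + 49811 = 48838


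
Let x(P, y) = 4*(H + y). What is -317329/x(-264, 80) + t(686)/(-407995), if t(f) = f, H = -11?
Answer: -18495547813/16086660 ≈ -1149.7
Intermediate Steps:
x(P, y) = -44 + 4*y (x(P, y) = 4*(-11 + y) = -44 + 4*y)
-317329/x(-264, 80) + t(686)/(-407995) = -317329/(-44 + 4*80) + 686/(-407995) = -317329/(-44 + 320) + 686*(-1/407995) = -317329/276 - 98/58285 = -18495547813/16086660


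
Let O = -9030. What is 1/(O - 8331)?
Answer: -1/17361 ≈ -5.7600e-5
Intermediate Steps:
1/(O - 8331) = 1/(-9030 - 8331) = 1/(-17361) = -1/17361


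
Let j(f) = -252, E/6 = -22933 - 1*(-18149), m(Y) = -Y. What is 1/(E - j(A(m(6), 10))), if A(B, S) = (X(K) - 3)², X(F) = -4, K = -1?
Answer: -1/28452 ≈ -3.5147e-5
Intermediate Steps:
A(B, S) = 49 (A(B, S) = (-4 - 3)² = (-7)² = 49)
E = -28704 (E = 6*(-22933 - 1*(-18149)) = 6*(-22933 + 18149) = 6*(-4784) = -28704)
1/(E - j(A(m(6), 10))) = 1/(-28704 - 1*(-252)) = 1/(-28704 + 252) = 1/(-28452) = -1/28452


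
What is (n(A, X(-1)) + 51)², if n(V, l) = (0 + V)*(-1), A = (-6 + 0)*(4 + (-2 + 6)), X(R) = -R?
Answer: 9801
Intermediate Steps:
A = -48 (A = -6*(4 + 4) = -6*8 = -48)
n(V, l) = -V (n(V, l) = V*(-1) = -V)
(n(A, X(-1)) + 51)² = (-1*(-48) + 51)² = (48 + 51)² = 99² = 9801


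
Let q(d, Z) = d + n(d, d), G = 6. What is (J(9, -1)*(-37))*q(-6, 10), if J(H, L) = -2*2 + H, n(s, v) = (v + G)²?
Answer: 1110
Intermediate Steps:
n(s, v) = (6 + v)² (n(s, v) = (v + 6)² = (6 + v)²)
q(d, Z) = d + (6 + d)²
J(H, L) = -4 + H
(J(9, -1)*(-37))*q(-6, 10) = ((-4 + 9)*(-37))*(-6 + (6 - 6)²) = (5*(-37))*(-6 + 0²) = -185*(-6 + 0) = -185*(-6) = 1110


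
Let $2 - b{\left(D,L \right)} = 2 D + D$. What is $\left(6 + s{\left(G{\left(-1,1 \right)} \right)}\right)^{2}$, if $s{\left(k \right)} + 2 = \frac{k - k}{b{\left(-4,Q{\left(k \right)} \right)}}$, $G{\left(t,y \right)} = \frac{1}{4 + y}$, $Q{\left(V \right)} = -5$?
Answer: $16$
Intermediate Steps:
$b{\left(D,L \right)} = 2 - 3 D$ ($b{\left(D,L \right)} = 2 - \left(2 D + D\right) = 2 - 3 D$)
$s{\left(k \right)} = -2$ ($s{\left(k \right)} = -2 + \frac{k - k}{2 - -12} = -2 + \frac{0}{2 + 12} = -2 + \frac{0}{14} = -2 + 0 \cdot \frac{1}{14} = -2 + 0 = -2$)
$\left(6 + s{\left(G{\left(-1,1 \right)} \right)}\right)^{2} = \left(6 - 2\right)^{2} = 4^{2} = 16$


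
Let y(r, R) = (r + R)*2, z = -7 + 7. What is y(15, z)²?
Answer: 900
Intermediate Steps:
z = 0
y(r, R) = 2*R + 2*r (y(r, R) = (R + r)*2 = 2*R + 2*r)
y(15, z)² = (2*0 + 2*15)² = (0 + 30)² = 30² = 900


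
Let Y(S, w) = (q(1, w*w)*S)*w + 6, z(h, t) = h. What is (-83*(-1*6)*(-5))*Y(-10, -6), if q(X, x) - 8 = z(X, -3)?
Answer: -1359540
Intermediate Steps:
q(X, x) = 8 + X
Y(S, w) = 6 + 9*S*w (Y(S, w) = ((8 + 1)*S)*w + 6 = (9*S)*w + 6 = 9*S*w + 6 = 6 + 9*S*w)
(-83*(-1*6)*(-5))*Y(-10, -6) = (-83*(-1*6)*(-5))*(6 + 9*(-10)*(-6)) = (-(-498)*(-5))*(6 + 540) = -83*30*546 = -2490*546 = -1359540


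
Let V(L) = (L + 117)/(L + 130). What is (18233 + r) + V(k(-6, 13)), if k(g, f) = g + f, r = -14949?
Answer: 450032/137 ≈ 3284.9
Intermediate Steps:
k(g, f) = f + g
V(L) = (117 + L)/(130 + L)
(18233 + r) + V(k(-6, 13)) = (18233 - 14949) + (117 + (13 - 6))/(130 + (13 - 6)) = 3284 + (117 + 7)/(130 + 7) = 3284 + 124/137 = 450032/137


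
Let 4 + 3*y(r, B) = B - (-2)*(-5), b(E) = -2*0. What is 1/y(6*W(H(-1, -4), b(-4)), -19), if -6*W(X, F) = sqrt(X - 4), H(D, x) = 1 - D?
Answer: -1/11 ≈ -0.090909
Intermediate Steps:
b(E) = 0
W(X, F) = -sqrt(-4 + X)/6 (W(X, F) = -sqrt(X - 4)/6 = -sqrt(-4 + X)/6)
y(r, B) = -14/3 + B/3 (y(r, B) = -4/3 + (B - (-2)*(-5))/3 = -4/3 + (B - 1*10)/3 = -4/3 + (B - 10)/3 = -4/3 + (-10 + B)/3 = -4/3 + (-10/3 + B/3) = -14/3 + B/3)
1/y(6*W(H(-1, -4), b(-4)), -19) = 1/(-14/3 + (1/3)*(-19)) = 1/(-14/3 - 19/3) = 1/(-11) = -1/11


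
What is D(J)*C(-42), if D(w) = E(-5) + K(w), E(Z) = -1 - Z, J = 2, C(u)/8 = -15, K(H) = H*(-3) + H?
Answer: 0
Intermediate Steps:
K(H) = -2*H (K(H) = -3*H + H = -2*H)
C(u) = -120 (C(u) = 8*(-15) = -120)
D(w) = 4 - 2*w (D(w) = (-1 - 1*(-5)) - 2*w = (-1 + 5) - 2*w = 4 - 2*w)
D(J)*C(-42) = (4 - 2*2)*(-120) = (4 - 4)*(-120) = 0*(-120) = 0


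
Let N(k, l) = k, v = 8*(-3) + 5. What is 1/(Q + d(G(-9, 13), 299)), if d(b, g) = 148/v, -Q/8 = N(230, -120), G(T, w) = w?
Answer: -19/35108 ≈ -0.00054119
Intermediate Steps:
v = -19 (v = -24 + 5 = -19)
Q = -1840 (Q = -8*230 = -1840)
d(b, g) = -148/19 (d(b, g) = 148/(-19) = 148*(-1/19) = -148/19)
1/(Q + d(G(-9, 13), 299)) = 1/(-1840 - 148/19) = 1/(-35108/19) = -19/35108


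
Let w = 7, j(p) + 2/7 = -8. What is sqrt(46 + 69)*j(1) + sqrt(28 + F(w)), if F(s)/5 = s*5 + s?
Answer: sqrt(238) - 58*sqrt(115)/7 ≈ -73.427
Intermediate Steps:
j(p) = -58/7 (j(p) = -2/7 - 8 = -58/7)
F(s) = 30*s (F(s) = 5*(s*5 + s) = 5*(5*s + s) = 5*(6*s) = 30*s)
sqrt(46 + 69)*j(1) + sqrt(28 + F(w)) = sqrt(46 + 69)*(-58/7) + sqrt(28 + 30*7) = sqrt(115)*(-58/7) + sqrt(28 + 210) = -58*sqrt(115)/7 + sqrt(238) = sqrt(238) - 58*sqrt(115)/7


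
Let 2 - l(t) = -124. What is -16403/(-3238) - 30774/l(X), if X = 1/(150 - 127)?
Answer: -16263239/67998 ≈ -239.17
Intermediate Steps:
X = 1/23 ≈ 0.043478
l(t) = 126 (l(t) = 2 - 1*(-124) = 2 + 124 = 126)
-16403/(-3238) - 30774/l(X) = -16403/(-3238) - 30774/126 = -16403*(-1/3238) - 30774*1/126 = 16403/3238 - 5129/21 = -16263239/67998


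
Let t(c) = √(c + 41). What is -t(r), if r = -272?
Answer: -I*√231 ≈ -15.199*I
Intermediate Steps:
t(c) = √(41 + c)
-t(r) = -√(41 - 272) = -√(-231) = -I*√231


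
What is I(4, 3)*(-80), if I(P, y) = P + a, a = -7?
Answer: 240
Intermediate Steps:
I(P, y) = -7 + P (I(P, y) = P - 7 = -7 + P)
I(4, 3)*(-80) = (-7 + 4)*(-80) = -3*(-80) = 240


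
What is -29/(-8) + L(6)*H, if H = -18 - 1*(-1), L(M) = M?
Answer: -787/8 ≈ -98.375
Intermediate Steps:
H = -17 (H = -18 + 1 = -17)
-29/(-8) + L(6)*H = -29/(-8) + 6*(-17) = -29*(-⅛) - 102 = 29/8 - 102 = -787/8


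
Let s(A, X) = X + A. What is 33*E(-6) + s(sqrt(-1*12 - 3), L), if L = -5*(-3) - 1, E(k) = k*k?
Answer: 1202 + I*sqrt(15) ≈ 1202.0 + 3.873*I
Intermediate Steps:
E(k) = k**2
L = 14 (L = 15 - 1 = 14)
s(A, X) = A + X
33*E(-6) + s(sqrt(-1*12 - 3), L) = 33*(-6)**2 + (sqrt(-1*12 - 3) + 14) = 33*36 + (sqrt(-12 - 3) + 14) = 1188 + (sqrt(-15) + 14) = 1188 + (I*sqrt(15) + 14) = 1188 + (14 + I*sqrt(15)) = 1202 + I*sqrt(15)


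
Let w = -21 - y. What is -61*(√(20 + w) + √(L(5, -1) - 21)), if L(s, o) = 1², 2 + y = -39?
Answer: -122*√10 - 122*I*√5 ≈ -385.8 - 272.8*I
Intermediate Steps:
y = -41 (y = -2 - 39 = -41)
L(s, o) = 1
w = 20 (w = -21 - 1*(-41) = -21 + 41 = 20)
-61*(√(20 + w) + √(L(5, -1) - 21)) = -61*(√(20 + 20) + √(1 - 21)) = -61*(√40 + √(-20)) = -61*(2*√10 + 2*I*√5) = -122*√10 - 122*I*√5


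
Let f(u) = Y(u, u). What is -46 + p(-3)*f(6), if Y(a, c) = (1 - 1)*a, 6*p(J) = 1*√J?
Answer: -46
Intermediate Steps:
p(J) = √J/6 (p(J) = (1*√J)/6 = √J/6)
Y(a, c) = 0 (Y(a, c) = 0*a = 0)
f(u) = 0
-46 + p(-3)*f(6) = -46 + (√(-3)/6)*0 = -46 + ((I*√3)/6)*0 = -46 + (I*√3/6)*0 = -46 + 0 = -46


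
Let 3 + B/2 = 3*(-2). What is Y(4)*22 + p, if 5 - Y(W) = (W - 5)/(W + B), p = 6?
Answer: 801/7 ≈ 114.43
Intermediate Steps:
B = -18 (B = -6 + 2*(3*(-2)) = -6 + 2*(-6) = -6 - 12 = -18)
Y(W) = 5 - (-5 + W)/(-18 + W) (Y(W) = 5 - (W - 5)/(W - 18) = 5 - (-5 + W)/(-18 + W))
Y(4)*22 + p = ((-85 + 4*4)/(-18 + 4))*22 + 6 = ((-85 + 16)/(-14))*22 + 6 = -1/14*(-69)*22 + 6 = (69/14)*22 + 6 = 759/7 + 6 = 801/7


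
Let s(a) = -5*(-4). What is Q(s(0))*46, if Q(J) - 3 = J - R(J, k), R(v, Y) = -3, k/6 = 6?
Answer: 1196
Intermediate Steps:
k = 36 (k = 6*6 = 36)
s(a) = 20
Q(J) = 6 + J (Q(J) = 3 + (J - 1*(-3)) = 3 + (J + 3) = 3 + (3 + J) = 6 + J)
Q(s(0))*46 = (6 + 20)*46 = 26*46 = 1196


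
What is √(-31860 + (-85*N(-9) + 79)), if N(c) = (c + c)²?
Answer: I*√59321 ≈ 243.56*I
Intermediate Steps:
N(c) = 4*c² (N(c) = (2*c)² = 4*c²)
√(-31860 + (-85*N(-9) + 79)) = √(-31860 + (-340*(-9)² + 79)) = √(-31860 + (-340*81 + 79)) = √(-31860 + (-85*324 + 79)) = √(-31860 + (-27540 + 79)) = √(-31860 - 27461) = √(-59321) = I*√59321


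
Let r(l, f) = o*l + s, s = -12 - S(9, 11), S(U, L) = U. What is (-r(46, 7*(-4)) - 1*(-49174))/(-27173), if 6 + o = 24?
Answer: -48367/27173 ≈ -1.7800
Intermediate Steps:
o = 18 (o = -6 + 24 = 18)
s = -21 (s = -12 - 1*9 = -12 - 9 = -21)
r(l, f) = -21 + 18*l (r(l, f) = 18*l - 21 = -21 + 18*l)
(-r(46, 7*(-4)) - 1*(-49174))/(-27173) = (-(-21 + 18*46) - 1*(-49174))/(-27173) = (-(-21 + 828) + 49174)*(-1/27173) = (-1*807 + 49174)*(-1/27173) = (-807 + 49174)*(-1/27173) = 48367*(-1/27173) = -48367/27173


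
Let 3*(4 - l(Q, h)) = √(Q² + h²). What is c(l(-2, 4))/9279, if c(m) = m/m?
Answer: 1/9279 ≈ 0.00010777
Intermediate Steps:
l(Q, h) = 4 - √(Q² + h²)/3
c(m) = 1
c(l(-2, 4))/9279 = 1/9279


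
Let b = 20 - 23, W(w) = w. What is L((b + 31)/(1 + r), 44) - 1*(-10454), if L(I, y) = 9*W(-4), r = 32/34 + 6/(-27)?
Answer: 10418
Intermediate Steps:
r = 110/153 (r = 32*(1/34) + 6*(-1/27) = 16/17 - 2/9 = 110/153 ≈ 0.71895)
b = -3
L(I, y) = -36 (L(I, y) = 9*(-4) = -36)
L((b + 31)/(1 + r), 44) - 1*(-10454) = -36 - 1*(-10454) = -36 + 10454 = 10418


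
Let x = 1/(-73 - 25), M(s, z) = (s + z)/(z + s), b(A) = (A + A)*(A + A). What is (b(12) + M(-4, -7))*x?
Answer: -577/98 ≈ -5.8878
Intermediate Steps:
b(A) = 4*A**2 (b(A) = (2*A)*(2*A) = 4*A**2)
M(s, z) = 1 (M(s, z) = (s + z)/(s + z) = 1)
x = -1/98 (x = 1/(-98) = -1/98 ≈ -0.010204)
(b(12) + M(-4, -7))*x = (4*12**2 + 1)*(-1/98) = (4*144 + 1)*(-1/98) = (576 + 1)*(-1/98) = 577*(-1/98) = -577/98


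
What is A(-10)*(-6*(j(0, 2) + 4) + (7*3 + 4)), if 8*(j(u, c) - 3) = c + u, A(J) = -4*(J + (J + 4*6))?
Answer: 296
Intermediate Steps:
A(J) = -96 - 8*J (A(J) = -4*(J + (J + 24)) = -4*(J + (24 + J)) = -4*(24 + 2*J) = -96 - 8*J)
j(u, c) = 3 + c/8 + u/8 (j(u, c) = 3 + (c + u)/8 = 3 + (c/8 + u/8) = 3 + c/8 + u/8)
A(-10)*(-6*(j(0, 2) + 4) + (7*3 + 4)) = (-96 - 8*(-10))*(-6*((3 + (⅛)*2 + (⅛)*0) + 4) + (7*3 + 4)) = (-96 + 80)*(-6*((3 + ¼ + 0) + 4) + (21 + 4)) = -16*(-6*(13/4 + 4) + 25) = -16*(-6*29/4 + 25) = -16*(-87/2 + 25) = -16*(-37/2) = 296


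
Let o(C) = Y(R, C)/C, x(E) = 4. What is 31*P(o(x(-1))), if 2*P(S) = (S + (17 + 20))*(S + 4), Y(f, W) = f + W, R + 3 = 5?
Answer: 26257/8 ≈ 3282.1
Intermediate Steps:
R = 2 (R = -3 + 5 = 2)
Y(f, W) = W + f
o(C) = (2 + C)/C (o(C) = (C + 2)/C = (2 + C)/C)
P(S) = (4 + S)*(37 + S)/2 (P(S) = ((S + (17 + 20))*(S + 4))/2 = ((S + 37)*(4 + S))/2 = ((37 + S)*(4 + S))/2 = ((4 + S)*(37 + S))/2 = (4 + S)*(37 + S)/2)
31*P(o(x(-1))) = 31*(74 + ((2 + 4)/4)**2/2 + 41*((2 + 4)/4)/2) = 31*(74 + ((1/4)*6)**2/2 + 41*((1/4)*6)/2) = 31*(74 + (3/2)**2/2 + (41/2)*(3/2)) = 31*(74 + (1/2)*(9/4) + 123/4) = 31*(74 + 9/8 + 123/4) = 31*(847/8) = 26257/8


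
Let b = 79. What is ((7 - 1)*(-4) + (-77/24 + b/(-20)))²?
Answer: 13980121/14400 ≈ 970.84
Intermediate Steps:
((7 - 1)*(-4) + (-77/24 + b/(-20)))² = ((7 - 1)*(-4) + (-77/24 + 79/(-20)))² = (6*(-4) + (-77*1/24 + 79*(-1/20)))² = (-24 + (-77/24 - 79/20))² = (-24 - 859/120)² = (-3739/120)² = 13980121/14400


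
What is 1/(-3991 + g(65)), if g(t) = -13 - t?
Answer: -1/4069 ≈ -0.00024576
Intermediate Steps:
1/(-3991 + g(65)) = 1/(-3991 + (-13 - 1*65)) = 1/(-3991 + (-13 - 65)) = 1/(-3991 - 78) = 1/(-4069) = -1/4069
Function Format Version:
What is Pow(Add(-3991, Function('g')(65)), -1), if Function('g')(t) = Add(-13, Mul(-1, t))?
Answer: Rational(-1, 4069) ≈ -0.00024576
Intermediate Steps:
Pow(Add(-3991, Function('g')(65)), -1) = Pow(Add(-3991, Add(-13, Mul(-1, 65))), -1) = Pow(Add(-3991, Add(-13, -65)), -1) = Pow(Add(-3991, -78), -1) = Pow(-4069, -1) = Rational(-1, 4069)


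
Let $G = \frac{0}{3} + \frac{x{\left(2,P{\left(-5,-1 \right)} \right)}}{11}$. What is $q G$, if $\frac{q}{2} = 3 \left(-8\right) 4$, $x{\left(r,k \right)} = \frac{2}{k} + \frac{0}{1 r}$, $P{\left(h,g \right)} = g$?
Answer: $\frac{384}{11} \approx 34.909$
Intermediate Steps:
$x{\left(r,k \right)} = \frac{2}{k}$ ($x{\left(r,k \right)} = \frac{2}{k} + \frac{0}{r} = \frac{2}{k} + 0 = \frac{2}{k}$)
$G = - \frac{2}{11}$ ($G = \frac{0}{3} + \frac{2 \frac{1}{-1}}{11} = 0 \cdot \frac{1}{3} + 2 \left(-1\right) \frac{1}{11} = 0 - \frac{2}{11} = - \frac{2}{11} \approx -0.18182$)
$q = -192$ ($q = 2 \cdot 3 \left(-8\right) 4 = 2 \left(\left(-24\right) 4\right) = 2 \left(-96\right) = -192$)
$q G = \left(-192\right) \left(- \frac{2}{11}\right) = \frac{384}{11}$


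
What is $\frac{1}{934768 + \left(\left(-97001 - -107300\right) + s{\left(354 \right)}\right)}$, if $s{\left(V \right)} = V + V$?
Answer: $\frac{1}{945775} \approx 1.0573 \cdot 10^{-6}$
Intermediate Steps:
$s{\left(V \right)} = 2 V$
$\frac{1}{934768 + \left(\left(-97001 - -107300\right) + s{\left(354 \right)}\right)} = \frac{1}{934768 + \left(\left(-97001 - -107300\right) + 2 \cdot 354\right)} = \frac{1}{934768 + \left(\left(-97001 + 107300\right) + 708\right)} = \frac{1}{934768 + \left(10299 + 708\right)} = \frac{1}{934768 + 11007} = \frac{1}{945775}$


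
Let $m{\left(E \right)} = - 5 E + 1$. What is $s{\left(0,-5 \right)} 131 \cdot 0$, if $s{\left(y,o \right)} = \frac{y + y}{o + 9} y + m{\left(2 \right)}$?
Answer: $0$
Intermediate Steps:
$m{\left(E \right)} = 1 - 5 E$
$s{\left(y,o \right)} = -9 + \frac{2 y^{2}}{9 + o}$ ($s{\left(y,o \right)} = \frac{y + y}{o + 9} y + \left(1 - 10\right) = \frac{2 y}{9 + o} y + \left(1 - 10\right) = \frac{2 y}{9 + o} y - 9 = \frac{2 y^{2}}{9 + o} - 9 = -9 + \frac{2 y^{2}}{9 + o}$)
$s{\left(0,-5 \right)} 131 \cdot 0 = \frac{-81 - -45 + 2 \cdot 0^{2}}{9 - 5} \cdot 131 \cdot 0 = \frac{-81 + 45 + 2 \cdot 0}{4} \cdot 0 = \frac{-81 + 45 + 0}{4} \cdot 0 = \frac{1}{4} \left(-36\right) 0 = \left(-9\right) 0 = 0$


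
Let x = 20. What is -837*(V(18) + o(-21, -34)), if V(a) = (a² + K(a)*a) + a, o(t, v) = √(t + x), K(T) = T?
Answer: -557442 - 837*I ≈ -5.5744e+5 - 837.0*I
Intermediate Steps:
o(t, v) = √(20 + t) (o(t, v) = √(t + 20) = √(20 + t))
V(a) = a + 2*a² (V(a) = (a² + a*a) + a = (a² + a²) + a = 2*a² + a = a + 2*a²)
-837*(V(18) + o(-21, -34)) = -837*(18*(1 + 2*18) + √(20 - 21)) = -837*(18*(1 + 36) + √(-1)) = -837*(18*37 + I) = -837*(666 + I) = -557442 - 837*I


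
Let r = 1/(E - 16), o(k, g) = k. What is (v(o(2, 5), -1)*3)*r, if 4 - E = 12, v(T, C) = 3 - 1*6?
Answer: 3/8 ≈ 0.37500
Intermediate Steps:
v(T, C) = -3 (v(T, C) = 3 - 6 = -3)
E = -8 (E = 4 - 1*12 = 4 - 12 = -8)
r = -1/24 (r = 1/(-8 - 16) = 1/(-24) = -1/24 ≈ -0.041667)
(v(o(2, 5), -1)*3)*r = -3*3*(-1/24) = -9*(-1/24) = 3/8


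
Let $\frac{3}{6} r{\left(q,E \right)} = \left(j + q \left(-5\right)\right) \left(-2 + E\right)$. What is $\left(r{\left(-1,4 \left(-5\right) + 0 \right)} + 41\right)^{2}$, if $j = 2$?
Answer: $71289$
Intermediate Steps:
$r{\left(q,E \right)} = 2 \left(-2 + E\right) \left(2 - 5 q\right)$ ($r{\left(q,E \right)} = 2 \left(2 + q \left(-5\right)\right) \left(-2 + E\right) = 2 \left(2 - 5 q\right) \left(-2 + E\right) = 2 \left(-2 + E\right) \left(2 - 5 q\right)$)
$\left(r{\left(-1,4 \left(-5\right) + 0 \right)} + 41\right)^{2} = \left(\left(-8 + 4 \left(4 \left(-5\right) + 0\right) + 20 \left(-1\right) - 10 \left(4 \left(-5\right) + 0\right) \left(-1\right)\right) + 41\right)^{2} = \left(\left(-8 + 4 \left(-20 + 0\right) - 20 - 10 \left(-20 + 0\right) \left(-1\right)\right) + 41\right)^{2} = \left(\left(-8 + 4 \left(-20\right) - 20 - \left(-200\right) \left(-1\right)\right) + 41\right)^{2} = \left(\left(-8 - 80 - 20 - 200\right) + 41\right)^{2} = \left(-308 + 41\right)^{2} = \left(-267\right)^{2} = 71289$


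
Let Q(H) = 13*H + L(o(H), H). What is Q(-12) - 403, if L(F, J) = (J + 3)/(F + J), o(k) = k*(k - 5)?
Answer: -35779/64 ≈ -559.05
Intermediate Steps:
o(k) = k*(-5 + k)
L(F, J) = (3 + J)/(F + J)
Q(H) = 13*H + (3 + H)/(H + H*(-5 + H)) (Q(H) = 13*H + (3 + H)/(H*(-5 + H) + H) = 13*H + (3 + H)/(H + H*(-5 + H)))
Q(-12) - 403 = (3 - 12 + 13*(-12)²*(-4 - 12))/((-12)*(-4 - 12)) - 403 = -1/12*(3 - 12 + 13*144*(-16))/(-16) - 403 = -1/12*(-1/16)*(3 - 12 - 29952) - 403 = -1/12*(-1/16)*(-29961) - 403 = -9987/64 - 403 = -35779/64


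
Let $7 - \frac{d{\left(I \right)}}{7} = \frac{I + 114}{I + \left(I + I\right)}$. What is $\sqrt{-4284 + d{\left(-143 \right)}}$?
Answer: $\frac{7 i \sqrt{15908178}}{429} \approx 65.081 i$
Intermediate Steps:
$d{\left(I \right)} = 49 - \frac{7 \left(114 + I\right)}{3 I}$ ($d{\left(I \right)} = 49 - 7 \frac{I + 114}{I + \left(I + I\right)} = 49 - 7 \frac{114 + I}{I + 2 I} = 49 - 7 \frac{114 + I}{3 I} = 49 - \frac{7 \left(114 + I\right)}{3 I}$)
$\sqrt{-4284 + d{\left(-143 \right)}} = \sqrt{-4284 + \left(\frac{140}{3} - \frac{266}{-143}\right)} = \sqrt{-4284 + \left(\frac{140}{3} - - \frac{266}{143}\right)} = \sqrt{-4284 + \left(\frac{140}{3} + \frac{266}{143}\right)} = \sqrt{-4284 + \frac{20818}{429}} = \sqrt{- \frac{1817018}{429}} = \frac{7 i \sqrt{15908178}}{429}$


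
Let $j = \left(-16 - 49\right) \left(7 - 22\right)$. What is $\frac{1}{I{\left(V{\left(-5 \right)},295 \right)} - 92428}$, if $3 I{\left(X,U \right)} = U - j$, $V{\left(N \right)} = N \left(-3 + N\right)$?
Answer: $- \frac{3}{277964} \approx -1.0793 \cdot 10^{-5}$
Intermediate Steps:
$j = 975$ ($j = \left(-65\right) \left(-15\right) = 975$)
$I{\left(X,U \right)} = -325 + \frac{U}{3}$ ($I{\left(X,U \right)} = \frac{U - 975}{3} = \frac{-975 + U}{3} = -325 + \frac{U}{3}$)
$\frac{1}{I{\left(V{\left(-5 \right)},295 \right)} - 92428} = \frac{1}{\left(-325 + \frac{1}{3} \cdot 295\right) - 92428} = \frac{1}{\left(-325 + \frac{295}{3}\right) - 92428} = \frac{1}{- \frac{680}{3} - 92428} = \frac{1}{- \frac{277964}{3}} = - \frac{3}{277964}$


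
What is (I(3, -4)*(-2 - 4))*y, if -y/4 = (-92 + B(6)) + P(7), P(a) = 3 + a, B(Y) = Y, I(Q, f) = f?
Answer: 7296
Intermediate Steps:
y = 304 (y = -4*((-92 + 6) + (3 + 7)) = -4*(-86 + 10) = -4*(-76) = 304)
(I(3, -4)*(-2 - 4))*y = -4*(-2 - 4)*304 = -4*(-6)*304 = 24*304 = 7296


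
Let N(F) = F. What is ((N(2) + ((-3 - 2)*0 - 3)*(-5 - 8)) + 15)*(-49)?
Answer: -2744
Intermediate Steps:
((N(2) + ((-3 - 2)*0 - 3)*(-5 - 8)) + 15)*(-49) = ((2 + ((-3 - 2)*0 - 3)*(-5 - 8)) + 15)*(-49) = ((2 + (-5*0 - 3)*(-13)) + 15)*(-49) = ((2 + (0 - 3)*(-13)) + 15)*(-49) = ((2 - 3*(-13)) + 15)*(-49) = ((2 + 39) + 15)*(-49) = (41 + 15)*(-49) = 56*(-49) = -2744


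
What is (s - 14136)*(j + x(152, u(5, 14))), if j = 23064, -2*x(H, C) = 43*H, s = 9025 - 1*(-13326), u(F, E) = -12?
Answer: 162624140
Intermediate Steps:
s = 22351 (s = 9025 + 13326 = 22351)
x(H, C) = -43*H/2
(s - 14136)*(j + x(152, u(5, 14))) = (22351 - 14136)*(23064 - 43/2*152) = 8215*(23064 - 3268) = 8215*19796 = 162624140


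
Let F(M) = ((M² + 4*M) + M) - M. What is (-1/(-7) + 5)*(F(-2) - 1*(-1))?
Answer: -108/7 ≈ -15.429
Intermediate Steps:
F(M) = M² + 4*M (F(M) = (M² + 5*M) - M = M² + 4*M)
(-1/(-7) + 5)*(F(-2) - 1*(-1)) = (-1/(-7) + 5)*(-2*(4 - 2) - 1*(-1)) = (-1*(-⅐) + 5)*(-2*2 + 1) = (⅐ + 5)*(-4 + 1) = (36/7)*(-3) = -108/7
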